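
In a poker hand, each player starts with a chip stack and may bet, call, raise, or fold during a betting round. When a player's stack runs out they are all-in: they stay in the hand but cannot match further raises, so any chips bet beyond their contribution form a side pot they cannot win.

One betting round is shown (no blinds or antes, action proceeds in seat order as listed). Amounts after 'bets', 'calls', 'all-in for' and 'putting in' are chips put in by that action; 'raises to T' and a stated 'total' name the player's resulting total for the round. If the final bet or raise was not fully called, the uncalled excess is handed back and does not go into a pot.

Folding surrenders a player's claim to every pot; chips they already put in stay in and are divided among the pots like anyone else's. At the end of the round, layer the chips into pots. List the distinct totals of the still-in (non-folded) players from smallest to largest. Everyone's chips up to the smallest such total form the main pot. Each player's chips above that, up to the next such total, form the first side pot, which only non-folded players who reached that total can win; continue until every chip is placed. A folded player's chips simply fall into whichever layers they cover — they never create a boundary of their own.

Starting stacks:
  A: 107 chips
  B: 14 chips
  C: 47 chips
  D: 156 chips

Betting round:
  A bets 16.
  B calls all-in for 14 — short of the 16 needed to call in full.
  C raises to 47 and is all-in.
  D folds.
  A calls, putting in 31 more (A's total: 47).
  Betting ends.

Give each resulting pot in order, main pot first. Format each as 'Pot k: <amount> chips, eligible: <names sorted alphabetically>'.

Pot 1: 42 chips, eligible: A, B, C
Pot 2: 66 chips, eligible: A, C

Derivation:
Contributions: A=47, B=14, C=47
Folded: D
Pot levels (distinct totals of non-folded players): 14, 47
Layer 1-14: 14 each from A, B, C = 14*3 = 42 chips; eligible A, B, C
Layer 15-47: 33 each from A, C = 33*2 = 66 chips; eligible A, C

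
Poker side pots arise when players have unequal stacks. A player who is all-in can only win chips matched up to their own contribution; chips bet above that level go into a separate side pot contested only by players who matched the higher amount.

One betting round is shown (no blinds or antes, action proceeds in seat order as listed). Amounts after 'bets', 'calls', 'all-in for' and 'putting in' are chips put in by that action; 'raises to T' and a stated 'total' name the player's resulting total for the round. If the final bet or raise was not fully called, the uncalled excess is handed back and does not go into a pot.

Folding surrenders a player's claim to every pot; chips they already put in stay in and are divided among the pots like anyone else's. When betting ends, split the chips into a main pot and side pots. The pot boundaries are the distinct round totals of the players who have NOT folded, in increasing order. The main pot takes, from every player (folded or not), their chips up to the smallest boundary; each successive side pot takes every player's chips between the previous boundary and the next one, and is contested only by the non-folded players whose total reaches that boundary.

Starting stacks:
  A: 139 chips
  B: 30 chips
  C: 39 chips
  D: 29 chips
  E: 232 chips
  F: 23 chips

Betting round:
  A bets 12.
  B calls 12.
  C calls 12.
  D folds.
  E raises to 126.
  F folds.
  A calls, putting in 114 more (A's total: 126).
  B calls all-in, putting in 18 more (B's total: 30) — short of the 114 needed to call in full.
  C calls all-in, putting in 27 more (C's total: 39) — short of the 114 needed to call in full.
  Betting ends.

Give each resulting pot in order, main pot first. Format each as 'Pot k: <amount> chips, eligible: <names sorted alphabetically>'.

Contributions: A=126, B=30, C=39, E=126
Folded: D, F
Pot levels (distinct totals of non-folded players): 30, 39, 126
Layer 1-30: 30 each from A, B, C, E = 30*4 = 120 chips; eligible A, B, C, E
Layer 31-39: 9 each from A, C, E = 9*3 = 27 chips; eligible A, C, E
Layer 40-126: 87 each from A, E = 87*2 = 174 chips; eligible A, E

Pot 1: 120 chips, eligible: A, B, C, E
Pot 2: 27 chips, eligible: A, C, E
Pot 3: 174 chips, eligible: A, E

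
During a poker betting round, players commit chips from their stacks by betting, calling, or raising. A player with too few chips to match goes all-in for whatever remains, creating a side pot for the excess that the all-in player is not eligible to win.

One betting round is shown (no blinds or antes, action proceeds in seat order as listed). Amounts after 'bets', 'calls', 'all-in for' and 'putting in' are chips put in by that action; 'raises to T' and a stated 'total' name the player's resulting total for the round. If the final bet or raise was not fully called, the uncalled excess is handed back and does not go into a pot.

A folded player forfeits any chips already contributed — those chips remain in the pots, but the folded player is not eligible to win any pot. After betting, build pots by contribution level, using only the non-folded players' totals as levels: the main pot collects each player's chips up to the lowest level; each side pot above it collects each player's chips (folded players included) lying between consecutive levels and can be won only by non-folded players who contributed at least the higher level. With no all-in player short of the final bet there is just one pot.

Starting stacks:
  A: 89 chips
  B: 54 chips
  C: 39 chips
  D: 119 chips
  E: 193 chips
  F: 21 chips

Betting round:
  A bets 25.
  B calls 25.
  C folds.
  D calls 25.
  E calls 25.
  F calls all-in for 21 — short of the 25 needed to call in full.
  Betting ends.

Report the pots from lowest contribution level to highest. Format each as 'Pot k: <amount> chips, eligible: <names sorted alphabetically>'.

Contributions: A=25, B=25, D=25, E=25, F=21
Folded: C
Pot levels (distinct totals of non-folded players): 21, 25
Layer 1-21: 21 each from A, B, D, E, F = 21*5 = 105 chips; eligible A, B, D, E, F
Layer 22-25: 4 each from A, B, D, E = 4*4 = 16 chips; eligible A, B, D, E

Pot 1: 105 chips, eligible: A, B, D, E, F
Pot 2: 16 chips, eligible: A, B, D, E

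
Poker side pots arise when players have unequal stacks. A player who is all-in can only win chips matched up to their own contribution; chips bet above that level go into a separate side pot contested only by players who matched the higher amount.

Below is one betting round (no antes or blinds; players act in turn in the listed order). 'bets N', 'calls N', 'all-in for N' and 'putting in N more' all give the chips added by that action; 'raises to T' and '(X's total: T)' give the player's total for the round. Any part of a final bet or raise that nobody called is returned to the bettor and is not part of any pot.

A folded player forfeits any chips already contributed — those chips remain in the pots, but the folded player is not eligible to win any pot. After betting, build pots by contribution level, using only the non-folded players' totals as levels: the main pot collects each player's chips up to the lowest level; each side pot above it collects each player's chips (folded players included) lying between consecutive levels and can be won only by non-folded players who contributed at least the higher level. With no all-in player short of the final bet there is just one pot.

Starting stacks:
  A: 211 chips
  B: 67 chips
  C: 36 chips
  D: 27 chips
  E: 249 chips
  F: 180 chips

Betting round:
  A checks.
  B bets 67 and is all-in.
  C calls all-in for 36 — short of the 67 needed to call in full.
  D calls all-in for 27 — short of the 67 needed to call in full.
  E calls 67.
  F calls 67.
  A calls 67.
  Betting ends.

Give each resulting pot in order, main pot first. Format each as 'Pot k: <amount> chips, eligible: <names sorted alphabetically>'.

Pot 1: 162 chips, eligible: A, B, C, D, E, F
Pot 2: 45 chips, eligible: A, B, C, E, F
Pot 3: 124 chips, eligible: A, B, E, F

Derivation:
Contributions: A=67, B=67, C=36, D=27, E=67, F=67
Pot levels (distinct totals of non-folded players): 27, 36, 67
Layer 1-27: 27 each from A, B, C, D, E, F = 27*6 = 162 chips; eligible A, B, C, D, E, F
Layer 28-36: 9 each from A, B, C, E, F = 9*5 = 45 chips; eligible A, B, C, E, F
Layer 37-67: 31 each from A, B, E, F = 31*4 = 124 chips; eligible A, B, E, F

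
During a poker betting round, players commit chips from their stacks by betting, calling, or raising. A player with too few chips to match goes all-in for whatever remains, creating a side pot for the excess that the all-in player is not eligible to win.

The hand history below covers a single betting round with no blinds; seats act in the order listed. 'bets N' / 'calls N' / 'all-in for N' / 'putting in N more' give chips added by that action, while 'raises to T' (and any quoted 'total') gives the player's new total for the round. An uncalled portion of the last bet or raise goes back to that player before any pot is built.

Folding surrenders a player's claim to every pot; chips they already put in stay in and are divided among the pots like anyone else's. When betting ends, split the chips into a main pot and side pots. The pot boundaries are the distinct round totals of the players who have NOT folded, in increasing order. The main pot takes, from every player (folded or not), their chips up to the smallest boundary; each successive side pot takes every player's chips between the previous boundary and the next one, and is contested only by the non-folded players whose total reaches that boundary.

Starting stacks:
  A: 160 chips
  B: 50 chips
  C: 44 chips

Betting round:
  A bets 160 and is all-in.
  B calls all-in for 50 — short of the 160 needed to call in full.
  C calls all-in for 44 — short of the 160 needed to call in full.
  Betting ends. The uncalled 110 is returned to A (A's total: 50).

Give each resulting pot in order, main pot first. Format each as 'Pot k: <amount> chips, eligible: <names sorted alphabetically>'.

Contributions (after 110 returned to A): A=50, B=50, C=44
Pot levels (distinct totals of non-folded players): 44, 50
Layer 1-44: 44 each from A, B, C = 44*3 = 132 chips; eligible A, B, C
Layer 45-50: 6 each from A, B = 6*2 = 12 chips; eligible A, B

Pot 1: 132 chips, eligible: A, B, C
Pot 2: 12 chips, eligible: A, B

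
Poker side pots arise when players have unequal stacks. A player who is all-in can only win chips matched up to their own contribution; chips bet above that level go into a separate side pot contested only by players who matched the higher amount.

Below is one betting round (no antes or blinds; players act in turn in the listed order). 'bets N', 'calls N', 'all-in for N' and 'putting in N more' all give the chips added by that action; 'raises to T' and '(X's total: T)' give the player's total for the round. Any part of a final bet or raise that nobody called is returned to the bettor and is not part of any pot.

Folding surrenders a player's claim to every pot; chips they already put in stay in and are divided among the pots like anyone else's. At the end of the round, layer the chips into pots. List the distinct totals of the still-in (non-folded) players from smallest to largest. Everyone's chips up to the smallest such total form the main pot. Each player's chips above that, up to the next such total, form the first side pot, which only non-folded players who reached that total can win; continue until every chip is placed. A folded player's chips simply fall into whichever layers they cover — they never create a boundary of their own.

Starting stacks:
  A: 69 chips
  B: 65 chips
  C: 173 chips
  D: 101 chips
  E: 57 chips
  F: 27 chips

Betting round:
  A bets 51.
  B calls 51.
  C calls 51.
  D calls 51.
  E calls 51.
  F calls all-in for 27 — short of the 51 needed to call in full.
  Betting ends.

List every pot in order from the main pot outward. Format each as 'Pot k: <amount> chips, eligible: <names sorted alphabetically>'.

Pot 1: 162 chips, eligible: A, B, C, D, E, F
Pot 2: 120 chips, eligible: A, B, C, D, E

Derivation:
Contributions: A=51, B=51, C=51, D=51, E=51, F=27
Pot levels (distinct totals of non-folded players): 27, 51
Layer 1-27: 27 each from A, B, C, D, E, F = 27*6 = 162 chips; eligible A, B, C, D, E, F
Layer 28-51: 24 each from A, B, C, D, E = 24*5 = 120 chips; eligible A, B, C, D, E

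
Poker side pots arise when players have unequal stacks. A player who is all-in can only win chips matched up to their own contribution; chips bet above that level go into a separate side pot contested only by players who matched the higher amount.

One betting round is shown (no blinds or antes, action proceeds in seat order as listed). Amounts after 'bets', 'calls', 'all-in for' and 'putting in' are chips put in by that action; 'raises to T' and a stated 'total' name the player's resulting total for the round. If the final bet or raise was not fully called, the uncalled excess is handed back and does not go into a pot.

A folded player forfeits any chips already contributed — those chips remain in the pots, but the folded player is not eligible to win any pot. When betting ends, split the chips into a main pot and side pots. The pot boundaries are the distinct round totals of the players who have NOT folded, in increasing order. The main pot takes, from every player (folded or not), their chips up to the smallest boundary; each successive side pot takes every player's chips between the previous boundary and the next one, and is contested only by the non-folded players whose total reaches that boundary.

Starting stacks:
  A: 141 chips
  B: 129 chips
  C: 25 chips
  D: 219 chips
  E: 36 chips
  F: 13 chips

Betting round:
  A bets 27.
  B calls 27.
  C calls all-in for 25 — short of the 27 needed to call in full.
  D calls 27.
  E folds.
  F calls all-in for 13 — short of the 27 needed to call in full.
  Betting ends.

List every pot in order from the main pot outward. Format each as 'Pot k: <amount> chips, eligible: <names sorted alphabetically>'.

Contributions: A=27, B=27, C=25, D=27, F=13
Folded: E
Pot levels (distinct totals of non-folded players): 13, 25, 27
Layer 1-13: 13 each from A, B, C, D, F = 13*5 = 65 chips; eligible A, B, C, D, F
Layer 14-25: 12 each from A, B, C, D = 12*4 = 48 chips; eligible A, B, C, D
Layer 26-27: 2 each from A, B, D = 2*3 = 6 chips; eligible A, B, D

Pot 1: 65 chips, eligible: A, B, C, D, F
Pot 2: 48 chips, eligible: A, B, C, D
Pot 3: 6 chips, eligible: A, B, D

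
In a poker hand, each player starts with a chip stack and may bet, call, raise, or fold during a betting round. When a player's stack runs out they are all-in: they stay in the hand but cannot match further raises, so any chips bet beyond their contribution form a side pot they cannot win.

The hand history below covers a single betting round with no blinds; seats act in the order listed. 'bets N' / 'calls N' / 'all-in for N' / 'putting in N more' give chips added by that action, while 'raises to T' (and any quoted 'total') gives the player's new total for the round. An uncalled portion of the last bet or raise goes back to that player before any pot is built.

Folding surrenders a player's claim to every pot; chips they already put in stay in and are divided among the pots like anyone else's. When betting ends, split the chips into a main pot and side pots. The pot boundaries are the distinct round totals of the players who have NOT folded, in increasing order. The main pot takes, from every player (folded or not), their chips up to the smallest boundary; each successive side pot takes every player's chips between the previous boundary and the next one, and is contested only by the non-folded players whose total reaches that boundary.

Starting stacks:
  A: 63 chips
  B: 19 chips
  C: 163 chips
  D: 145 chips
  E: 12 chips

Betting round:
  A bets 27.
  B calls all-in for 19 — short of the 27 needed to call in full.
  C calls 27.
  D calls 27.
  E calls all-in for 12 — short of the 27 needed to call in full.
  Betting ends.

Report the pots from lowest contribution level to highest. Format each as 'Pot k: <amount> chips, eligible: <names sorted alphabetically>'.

Contributions: A=27, B=19, C=27, D=27, E=12
Pot levels (distinct totals of non-folded players): 12, 19, 27
Layer 1-12: 12 each from A, B, C, D, E = 12*5 = 60 chips; eligible A, B, C, D, E
Layer 13-19: 7 each from A, B, C, D = 7*4 = 28 chips; eligible A, B, C, D
Layer 20-27: 8 each from A, C, D = 8*3 = 24 chips; eligible A, C, D

Pot 1: 60 chips, eligible: A, B, C, D, E
Pot 2: 28 chips, eligible: A, B, C, D
Pot 3: 24 chips, eligible: A, C, D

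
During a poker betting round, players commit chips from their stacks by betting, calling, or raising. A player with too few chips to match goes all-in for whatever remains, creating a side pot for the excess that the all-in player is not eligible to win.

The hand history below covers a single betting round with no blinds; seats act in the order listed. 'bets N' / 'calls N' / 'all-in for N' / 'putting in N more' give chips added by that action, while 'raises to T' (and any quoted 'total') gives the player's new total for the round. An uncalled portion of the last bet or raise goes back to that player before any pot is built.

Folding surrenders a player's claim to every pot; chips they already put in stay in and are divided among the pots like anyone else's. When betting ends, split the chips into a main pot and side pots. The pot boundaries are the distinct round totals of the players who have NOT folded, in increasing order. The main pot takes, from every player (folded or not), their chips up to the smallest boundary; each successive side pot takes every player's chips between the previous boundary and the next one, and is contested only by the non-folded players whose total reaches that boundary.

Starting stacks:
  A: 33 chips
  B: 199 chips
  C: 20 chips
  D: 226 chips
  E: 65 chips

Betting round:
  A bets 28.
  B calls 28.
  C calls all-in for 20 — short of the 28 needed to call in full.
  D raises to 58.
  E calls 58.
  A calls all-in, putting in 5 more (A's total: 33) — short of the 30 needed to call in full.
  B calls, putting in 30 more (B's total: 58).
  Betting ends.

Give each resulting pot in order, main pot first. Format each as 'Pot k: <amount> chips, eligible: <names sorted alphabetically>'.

Contributions: A=33, B=58, C=20, D=58, E=58
Pot levels (distinct totals of non-folded players): 20, 33, 58
Layer 1-20: 20 each from A, B, C, D, E = 20*5 = 100 chips; eligible A, B, C, D, E
Layer 21-33: 13 each from A, B, D, E = 13*4 = 52 chips; eligible A, B, D, E
Layer 34-58: 25 each from B, D, E = 25*3 = 75 chips; eligible B, D, E

Pot 1: 100 chips, eligible: A, B, C, D, E
Pot 2: 52 chips, eligible: A, B, D, E
Pot 3: 75 chips, eligible: B, D, E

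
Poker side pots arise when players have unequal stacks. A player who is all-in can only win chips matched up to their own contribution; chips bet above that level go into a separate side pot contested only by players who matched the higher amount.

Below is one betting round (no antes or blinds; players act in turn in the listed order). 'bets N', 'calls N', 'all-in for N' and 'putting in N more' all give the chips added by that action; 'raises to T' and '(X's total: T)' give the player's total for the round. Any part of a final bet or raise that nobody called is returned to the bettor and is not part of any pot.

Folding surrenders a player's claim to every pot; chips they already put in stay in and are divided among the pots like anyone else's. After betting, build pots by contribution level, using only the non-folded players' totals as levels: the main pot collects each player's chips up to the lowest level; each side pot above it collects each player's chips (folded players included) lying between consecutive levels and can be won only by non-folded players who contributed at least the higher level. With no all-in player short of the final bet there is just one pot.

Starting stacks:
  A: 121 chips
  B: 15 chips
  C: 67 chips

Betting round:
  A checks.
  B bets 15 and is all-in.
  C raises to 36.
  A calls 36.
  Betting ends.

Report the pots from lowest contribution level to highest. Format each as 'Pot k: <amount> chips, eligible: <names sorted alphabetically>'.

Pot 1: 45 chips, eligible: A, B, C
Pot 2: 42 chips, eligible: A, C

Derivation:
Contributions: A=36, B=15, C=36
Pot levels (distinct totals of non-folded players): 15, 36
Layer 1-15: 15 each from A, B, C = 15*3 = 45 chips; eligible A, B, C
Layer 16-36: 21 each from A, C = 21*2 = 42 chips; eligible A, C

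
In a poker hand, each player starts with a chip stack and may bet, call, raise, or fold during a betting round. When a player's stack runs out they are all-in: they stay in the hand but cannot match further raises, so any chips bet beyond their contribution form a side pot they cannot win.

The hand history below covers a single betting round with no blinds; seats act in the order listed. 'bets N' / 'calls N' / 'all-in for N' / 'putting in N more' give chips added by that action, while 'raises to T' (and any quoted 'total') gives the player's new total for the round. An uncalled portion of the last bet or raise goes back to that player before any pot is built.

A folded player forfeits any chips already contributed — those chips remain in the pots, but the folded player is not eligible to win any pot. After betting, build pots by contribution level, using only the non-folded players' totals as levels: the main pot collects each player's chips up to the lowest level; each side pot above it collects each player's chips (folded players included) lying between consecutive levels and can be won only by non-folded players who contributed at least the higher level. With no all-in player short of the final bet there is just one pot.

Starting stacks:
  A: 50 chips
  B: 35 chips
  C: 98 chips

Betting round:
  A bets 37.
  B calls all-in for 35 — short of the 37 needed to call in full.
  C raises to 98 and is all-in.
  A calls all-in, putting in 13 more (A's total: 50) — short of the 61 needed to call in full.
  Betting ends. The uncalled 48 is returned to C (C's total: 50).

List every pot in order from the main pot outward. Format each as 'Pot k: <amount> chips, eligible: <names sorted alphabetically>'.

Pot 1: 105 chips, eligible: A, B, C
Pot 2: 30 chips, eligible: A, C

Derivation:
Contributions (after 48 returned to C): A=50, B=35, C=50
Pot levels (distinct totals of non-folded players): 35, 50
Layer 1-35: 35 each from A, B, C = 35*3 = 105 chips; eligible A, B, C
Layer 36-50: 15 each from A, C = 15*2 = 30 chips; eligible A, C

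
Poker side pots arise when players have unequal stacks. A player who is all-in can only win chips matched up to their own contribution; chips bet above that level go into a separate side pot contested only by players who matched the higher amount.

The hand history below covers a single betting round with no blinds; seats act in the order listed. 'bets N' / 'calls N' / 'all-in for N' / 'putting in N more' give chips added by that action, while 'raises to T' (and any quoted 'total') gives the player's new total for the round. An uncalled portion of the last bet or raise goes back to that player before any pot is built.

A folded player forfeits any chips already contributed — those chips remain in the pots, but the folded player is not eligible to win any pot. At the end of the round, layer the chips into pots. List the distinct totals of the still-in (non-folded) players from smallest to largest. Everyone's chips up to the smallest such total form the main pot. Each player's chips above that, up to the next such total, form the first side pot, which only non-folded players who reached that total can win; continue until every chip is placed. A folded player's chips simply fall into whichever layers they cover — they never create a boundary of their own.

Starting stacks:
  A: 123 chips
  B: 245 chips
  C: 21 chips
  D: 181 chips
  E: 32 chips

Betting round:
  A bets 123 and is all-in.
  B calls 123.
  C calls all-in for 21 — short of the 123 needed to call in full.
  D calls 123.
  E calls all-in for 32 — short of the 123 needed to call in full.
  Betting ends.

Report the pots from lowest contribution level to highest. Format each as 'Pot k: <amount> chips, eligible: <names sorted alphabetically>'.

Contributions: A=123, B=123, C=21, D=123, E=32
Pot levels (distinct totals of non-folded players): 21, 32, 123
Layer 1-21: 21 each from A, B, C, D, E = 21*5 = 105 chips; eligible A, B, C, D, E
Layer 22-32: 11 each from A, B, D, E = 11*4 = 44 chips; eligible A, B, D, E
Layer 33-123: 91 each from A, B, D = 91*3 = 273 chips; eligible A, B, D

Pot 1: 105 chips, eligible: A, B, C, D, E
Pot 2: 44 chips, eligible: A, B, D, E
Pot 3: 273 chips, eligible: A, B, D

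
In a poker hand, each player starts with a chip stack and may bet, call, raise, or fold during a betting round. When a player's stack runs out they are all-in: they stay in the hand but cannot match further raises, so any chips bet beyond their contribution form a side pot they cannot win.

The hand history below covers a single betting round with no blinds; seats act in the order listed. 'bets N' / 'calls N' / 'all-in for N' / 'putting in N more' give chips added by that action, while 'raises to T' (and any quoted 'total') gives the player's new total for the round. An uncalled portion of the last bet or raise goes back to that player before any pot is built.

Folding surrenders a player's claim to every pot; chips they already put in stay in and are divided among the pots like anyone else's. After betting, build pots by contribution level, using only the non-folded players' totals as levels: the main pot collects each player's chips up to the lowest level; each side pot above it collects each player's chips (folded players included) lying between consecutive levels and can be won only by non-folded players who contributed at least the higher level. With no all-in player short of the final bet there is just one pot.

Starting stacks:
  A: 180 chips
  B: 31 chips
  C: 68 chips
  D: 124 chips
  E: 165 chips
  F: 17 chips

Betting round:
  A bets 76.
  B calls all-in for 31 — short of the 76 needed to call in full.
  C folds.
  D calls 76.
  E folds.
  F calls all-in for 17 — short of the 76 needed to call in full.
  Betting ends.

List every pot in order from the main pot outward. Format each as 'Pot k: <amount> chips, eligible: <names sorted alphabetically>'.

Pot 1: 68 chips, eligible: A, B, D, F
Pot 2: 42 chips, eligible: A, B, D
Pot 3: 90 chips, eligible: A, D

Derivation:
Contributions: A=76, B=31, D=76, F=17
Folded: C, E
Pot levels (distinct totals of non-folded players): 17, 31, 76
Layer 1-17: 17 each from A, B, D, F = 17*4 = 68 chips; eligible A, B, D, F
Layer 18-31: 14 each from A, B, D = 14*3 = 42 chips; eligible A, B, D
Layer 32-76: 45 each from A, D = 45*2 = 90 chips; eligible A, D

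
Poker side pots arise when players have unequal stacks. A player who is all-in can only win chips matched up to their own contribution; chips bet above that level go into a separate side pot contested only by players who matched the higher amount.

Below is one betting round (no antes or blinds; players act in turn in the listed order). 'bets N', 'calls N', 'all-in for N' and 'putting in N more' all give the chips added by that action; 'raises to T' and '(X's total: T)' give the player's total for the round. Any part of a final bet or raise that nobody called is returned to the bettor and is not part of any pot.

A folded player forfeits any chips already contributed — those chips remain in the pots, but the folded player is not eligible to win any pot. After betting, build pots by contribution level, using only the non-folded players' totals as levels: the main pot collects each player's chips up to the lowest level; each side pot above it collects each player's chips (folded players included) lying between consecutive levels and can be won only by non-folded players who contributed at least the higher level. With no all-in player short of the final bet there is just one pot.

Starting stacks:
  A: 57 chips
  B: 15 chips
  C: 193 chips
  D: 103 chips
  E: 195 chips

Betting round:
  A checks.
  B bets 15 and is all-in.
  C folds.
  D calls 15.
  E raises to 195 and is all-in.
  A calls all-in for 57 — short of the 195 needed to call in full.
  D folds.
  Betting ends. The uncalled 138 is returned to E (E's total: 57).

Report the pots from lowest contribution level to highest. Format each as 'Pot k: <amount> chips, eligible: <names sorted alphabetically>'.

Pot 1: 60 chips, eligible: A, B, E
Pot 2: 84 chips, eligible: A, E

Derivation:
Contributions (after 138 returned to E): A=57, B=15, D=15, E=57
Folded: C, D
Pot levels (distinct totals of non-folded players): 15, 57
Layer 1-15: 15 each from A, B, D, E = 15*4 = 60 chips; eligible A, B, E
Layer 16-57: 42 each from A, E = 42*2 = 84 chips; eligible A, E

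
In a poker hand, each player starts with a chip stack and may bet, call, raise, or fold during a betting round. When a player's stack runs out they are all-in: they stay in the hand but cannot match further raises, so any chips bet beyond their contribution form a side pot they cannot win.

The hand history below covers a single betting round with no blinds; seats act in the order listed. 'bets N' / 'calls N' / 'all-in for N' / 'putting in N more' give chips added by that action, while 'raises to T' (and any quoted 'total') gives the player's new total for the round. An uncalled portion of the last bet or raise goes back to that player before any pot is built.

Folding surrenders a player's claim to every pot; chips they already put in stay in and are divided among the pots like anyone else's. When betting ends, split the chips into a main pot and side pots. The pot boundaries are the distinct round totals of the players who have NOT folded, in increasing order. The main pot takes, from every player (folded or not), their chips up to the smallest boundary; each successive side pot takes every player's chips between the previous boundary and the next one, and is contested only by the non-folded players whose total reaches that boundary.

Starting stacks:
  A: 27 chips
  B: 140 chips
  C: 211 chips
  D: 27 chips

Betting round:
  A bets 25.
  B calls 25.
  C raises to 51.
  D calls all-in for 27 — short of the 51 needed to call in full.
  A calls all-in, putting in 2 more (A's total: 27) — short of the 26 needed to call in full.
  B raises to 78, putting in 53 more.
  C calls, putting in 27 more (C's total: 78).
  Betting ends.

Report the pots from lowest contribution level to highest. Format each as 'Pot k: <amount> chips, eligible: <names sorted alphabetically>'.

Contributions: A=27, B=78, C=78, D=27
Pot levels (distinct totals of non-folded players): 27, 78
Layer 1-27: 27 each from A, B, C, D = 27*4 = 108 chips; eligible A, B, C, D
Layer 28-78: 51 each from B, C = 51*2 = 102 chips; eligible B, C

Pot 1: 108 chips, eligible: A, B, C, D
Pot 2: 102 chips, eligible: B, C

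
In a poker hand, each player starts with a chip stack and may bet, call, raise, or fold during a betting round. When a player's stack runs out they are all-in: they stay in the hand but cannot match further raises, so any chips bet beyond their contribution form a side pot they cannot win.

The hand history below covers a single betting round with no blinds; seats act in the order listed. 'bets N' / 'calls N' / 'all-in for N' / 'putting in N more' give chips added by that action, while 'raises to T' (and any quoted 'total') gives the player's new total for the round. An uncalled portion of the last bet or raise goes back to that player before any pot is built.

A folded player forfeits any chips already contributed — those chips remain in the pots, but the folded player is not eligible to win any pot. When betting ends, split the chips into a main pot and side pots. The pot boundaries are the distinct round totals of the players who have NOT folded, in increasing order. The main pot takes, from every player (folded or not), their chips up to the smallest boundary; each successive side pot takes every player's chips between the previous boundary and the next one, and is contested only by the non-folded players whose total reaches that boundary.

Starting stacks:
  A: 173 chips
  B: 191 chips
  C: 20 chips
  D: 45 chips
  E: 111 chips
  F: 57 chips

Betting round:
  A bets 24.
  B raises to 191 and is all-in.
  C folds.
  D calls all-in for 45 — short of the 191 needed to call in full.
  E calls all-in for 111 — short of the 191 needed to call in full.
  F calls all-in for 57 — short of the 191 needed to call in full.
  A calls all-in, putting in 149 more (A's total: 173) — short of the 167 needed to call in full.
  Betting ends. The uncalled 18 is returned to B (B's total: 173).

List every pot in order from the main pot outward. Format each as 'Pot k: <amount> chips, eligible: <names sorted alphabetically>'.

Pot 1: 225 chips, eligible: A, B, D, E, F
Pot 2: 48 chips, eligible: A, B, E, F
Pot 3: 162 chips, eligible: A, B, E
Pot 4: 124 chips, eligible: A, B

Derivation:
Contributions (after 18 returned to B): A=173, B=173, D=45, E=111, F=57
Folded: C
Pot levels (distinct totals of non-folded players): 45, 57, 111, 173
Layer 1-45: 45 each from A, B, D, E, F = 45*5 = 225 chips; eligible A, B, D, E, F
Layer 46-57: 12 each from A, B, E, F = 12*4 = 48 chips; eligible A, B, E, F
Layer 58-111: 54 each from A, B, E = 54*3 = 162 chips; eligible A, B, E
Layer 112-173: 62 each from A, B = 62*2 = 124 chips; eligible A, B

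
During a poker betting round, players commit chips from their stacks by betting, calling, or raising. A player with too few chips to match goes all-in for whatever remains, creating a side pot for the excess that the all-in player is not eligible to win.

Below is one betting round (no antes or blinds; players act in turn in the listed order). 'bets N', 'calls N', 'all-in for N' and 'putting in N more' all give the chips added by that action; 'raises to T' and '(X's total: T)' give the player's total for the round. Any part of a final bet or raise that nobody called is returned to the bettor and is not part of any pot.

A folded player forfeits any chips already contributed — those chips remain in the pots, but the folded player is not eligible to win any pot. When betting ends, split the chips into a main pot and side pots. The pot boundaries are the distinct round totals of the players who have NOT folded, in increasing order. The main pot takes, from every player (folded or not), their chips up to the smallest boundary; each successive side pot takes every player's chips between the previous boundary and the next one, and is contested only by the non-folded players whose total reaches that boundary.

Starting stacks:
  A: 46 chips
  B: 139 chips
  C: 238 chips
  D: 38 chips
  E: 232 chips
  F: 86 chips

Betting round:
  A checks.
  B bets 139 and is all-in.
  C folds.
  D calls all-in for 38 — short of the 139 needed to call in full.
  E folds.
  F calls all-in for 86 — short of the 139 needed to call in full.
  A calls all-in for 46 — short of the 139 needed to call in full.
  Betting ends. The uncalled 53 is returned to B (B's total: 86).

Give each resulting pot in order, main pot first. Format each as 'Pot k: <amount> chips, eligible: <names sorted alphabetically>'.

Contributions (after 53 returned to B): A=46, B=86, D=38, F=86
Folded: C, E
Pot levels (distinct totals of non-folded players): 38, 46, 86
Layer 1-38: 38 each from A, B, D, F = 38*4 = 152 chips; eligible A, B, D, F
Layer 39-46: 8 each from A, B, F = 8*3 = 24 chips; eligible A, B, F
Layer 47-86: 40 each from B, F = 40*2 = 80 chips; eligible B, F

Pot 1: 152 chips, eligible: A, B, D, F
Pot 2: 24 chips, eligible: A, B, F
Pot 3: 80 chips, eligible: B, F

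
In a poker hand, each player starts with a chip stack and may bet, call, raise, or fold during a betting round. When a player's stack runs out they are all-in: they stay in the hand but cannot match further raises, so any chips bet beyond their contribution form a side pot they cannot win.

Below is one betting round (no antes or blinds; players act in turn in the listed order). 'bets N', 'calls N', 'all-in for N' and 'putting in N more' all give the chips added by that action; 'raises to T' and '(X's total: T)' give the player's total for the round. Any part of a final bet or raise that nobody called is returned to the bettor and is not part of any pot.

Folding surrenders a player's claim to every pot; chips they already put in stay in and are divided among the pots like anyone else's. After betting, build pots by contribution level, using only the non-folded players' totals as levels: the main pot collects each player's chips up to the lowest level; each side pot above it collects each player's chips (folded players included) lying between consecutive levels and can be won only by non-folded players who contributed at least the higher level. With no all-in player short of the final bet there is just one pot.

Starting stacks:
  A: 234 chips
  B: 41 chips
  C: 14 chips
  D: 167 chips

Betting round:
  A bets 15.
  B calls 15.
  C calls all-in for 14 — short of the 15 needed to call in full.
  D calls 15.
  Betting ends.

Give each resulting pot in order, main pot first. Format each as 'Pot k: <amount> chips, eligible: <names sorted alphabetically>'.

Contributions: A=15, B=15, C=14, D=15
Pot levels (distinct totals of non-folded players): 14, 15
Layer 1-14: 14 each from A, B, C, D = 14*4 = 56 chips; eligible A, B, C, D
Layer 15-15: 1 each from A, B, D = 1*3 = 3 chips; eligible A, B, D

Pot 1: 56 chips, eligible: A, B, C, D
Pot 2: 3 chips, eligible: A, B, D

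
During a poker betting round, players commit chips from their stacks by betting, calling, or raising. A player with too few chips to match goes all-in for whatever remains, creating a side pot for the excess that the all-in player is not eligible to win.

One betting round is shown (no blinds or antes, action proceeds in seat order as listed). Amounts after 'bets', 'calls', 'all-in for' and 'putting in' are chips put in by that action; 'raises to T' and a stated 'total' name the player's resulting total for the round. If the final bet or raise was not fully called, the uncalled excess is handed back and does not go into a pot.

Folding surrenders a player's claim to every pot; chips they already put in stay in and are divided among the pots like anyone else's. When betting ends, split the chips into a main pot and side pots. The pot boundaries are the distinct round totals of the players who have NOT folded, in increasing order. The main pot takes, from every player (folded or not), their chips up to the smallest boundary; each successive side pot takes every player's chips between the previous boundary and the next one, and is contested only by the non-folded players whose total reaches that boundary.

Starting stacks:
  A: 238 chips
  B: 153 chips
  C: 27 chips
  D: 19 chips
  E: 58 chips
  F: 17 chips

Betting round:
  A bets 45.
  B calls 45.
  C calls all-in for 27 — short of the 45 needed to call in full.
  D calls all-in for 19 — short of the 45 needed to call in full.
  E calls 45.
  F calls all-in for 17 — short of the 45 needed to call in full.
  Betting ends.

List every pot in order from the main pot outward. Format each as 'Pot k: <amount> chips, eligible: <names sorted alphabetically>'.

Contributions: A=45, B=45, C=27, D=19, E=45, F=17
Pot levels (distinct totals of non-folded players): 17, 19, 27, 45
Layer 1-17: 17 each from A, B, C, D, E, F = 17*6 = 102 chips; eligible A, B, C, D, E, F
Layer 18-19: 2 each from A, B, C, D, E = 2*5 = 10 chips; eligible A, B, C, D, E
Layer 20-27: 8 each from A, B, C, E = 8*4 = 32 chips; eligible A, B, C, E
Layer 28-45: 18 each from A, B, E = 18*3 = 54 chips; eligible A, B, E

Pot 1: 102 chips, eligible: A, B, C, D, E, F
Pot 2: 10 chips, eligible: A, B, C, D, E
Pot 3: 32 chips, eligible: A, B, C, E
Pot 4: 54 chips, eligible: A, B, E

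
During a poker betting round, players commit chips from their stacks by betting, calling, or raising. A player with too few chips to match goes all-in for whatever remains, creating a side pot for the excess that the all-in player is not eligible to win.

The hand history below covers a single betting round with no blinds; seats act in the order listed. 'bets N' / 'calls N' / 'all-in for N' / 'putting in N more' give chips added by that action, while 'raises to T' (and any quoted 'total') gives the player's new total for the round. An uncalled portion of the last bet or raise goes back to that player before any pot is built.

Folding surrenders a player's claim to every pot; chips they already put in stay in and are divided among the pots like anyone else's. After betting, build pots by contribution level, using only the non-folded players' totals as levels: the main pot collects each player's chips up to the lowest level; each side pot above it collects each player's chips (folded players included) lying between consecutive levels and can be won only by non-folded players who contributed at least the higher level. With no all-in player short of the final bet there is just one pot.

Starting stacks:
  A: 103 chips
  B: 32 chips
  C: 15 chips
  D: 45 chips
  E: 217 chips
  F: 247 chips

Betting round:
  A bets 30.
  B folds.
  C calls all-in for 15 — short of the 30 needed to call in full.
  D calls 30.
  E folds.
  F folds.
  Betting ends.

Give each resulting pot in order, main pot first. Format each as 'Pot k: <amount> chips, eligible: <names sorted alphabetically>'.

Contributions: A=30, C=15, D=30
Folded: B, E, F
Pot levels (distinct totals of non-folded players): 15, 30
Layer 1-15: 15 each from A, C, D = 15*3 = 45 chips; eligible A, C, D
Layer 16-30: 15 each from A, D = 15*2 = 30 chips; eligible A, D

Pot 1: 45 chips, eligible: A, C, D
Pot 2: 30 chips, eligible: A, D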